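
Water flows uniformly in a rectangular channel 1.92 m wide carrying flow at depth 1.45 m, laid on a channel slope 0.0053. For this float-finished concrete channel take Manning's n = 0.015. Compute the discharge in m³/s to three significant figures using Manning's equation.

9.37 m³/s

A = b·y = 1.92 × 1.45 = 2.784 m²
P = b + 2y = 1.92 + 2×1.45 = 4.820 m
R = A/P = 2.784/4.820 = 0.5776 m
Q = (1/n)·A·R^(2/3)·S^(1/2) = (1/0.015) × 2.784 × 0.5776^(2/3) × 0.0053^(1/2) = 9.371 m³/s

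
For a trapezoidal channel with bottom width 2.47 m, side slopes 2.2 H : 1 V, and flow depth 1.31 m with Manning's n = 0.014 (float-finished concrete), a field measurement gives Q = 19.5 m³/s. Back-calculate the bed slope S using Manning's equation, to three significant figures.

0.00205

A = (b + z·y)·y = (2.47 + 2.2×1.31)×1.31 = 7.011 m²
P = b + 2y√(1+z²) = 2.47 + 2×1.31×√(1+2.2²) = 8.802 m
R = A/P = 7.011/8.802 = 0.7966 m
S = (Q·n / (1·A·R^(2/3)))² = (19.5×0.014 / (1×7.011×0.8593))² = 0.002053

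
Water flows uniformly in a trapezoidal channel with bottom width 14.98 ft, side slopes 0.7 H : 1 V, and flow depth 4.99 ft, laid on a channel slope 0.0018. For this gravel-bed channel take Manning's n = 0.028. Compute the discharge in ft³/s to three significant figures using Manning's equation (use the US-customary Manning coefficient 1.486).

A = (b + z·y)·y = (14.98 + 0.7×4.99)×4.99 = 92.18 ft²
P = b + 2y√(1+z²) = 14.98 + 2×4.99×√(1+0.7²) = 27.16 ft
R = A/P = 92.18/27.16 = 3.394 ft
Q = (1.486/n)·A·R^(2/3)·S^(1/2) = (1.486/0.028) × 92.18 × 3.394^(2/3) × 0.0018^(1/2) = 468.7 ft³/s

469 ft³/s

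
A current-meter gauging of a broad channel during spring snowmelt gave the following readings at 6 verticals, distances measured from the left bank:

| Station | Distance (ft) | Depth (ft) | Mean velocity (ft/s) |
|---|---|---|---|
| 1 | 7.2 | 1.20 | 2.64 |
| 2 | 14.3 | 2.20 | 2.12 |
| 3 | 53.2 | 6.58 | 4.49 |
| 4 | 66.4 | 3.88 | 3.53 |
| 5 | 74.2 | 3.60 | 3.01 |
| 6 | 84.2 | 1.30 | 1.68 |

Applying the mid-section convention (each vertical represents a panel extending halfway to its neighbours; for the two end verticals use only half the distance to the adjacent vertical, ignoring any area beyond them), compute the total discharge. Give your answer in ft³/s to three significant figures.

w_1 = (14.3 − 7.2)/2 = 3.55 ft; q_1 = 2.64 × 1.20 × 3.55 = 11.25 ft³/s
w_2 = (53.2 − 7.2)/2 = 23 ft; q_2 = 2.12 × 2.20 × 23 = 107.3 ft³/s
w_3 = (66.4 − 14.3)/2 = 26.05 ft; q_3 = 4.49 × 6.58 × 26.05 = 769.6 ft³/s
w_4 = (74.2 − 53.2)/2 = 10.5 ft; q_4 = 3.53 × 3.88 × 10.5 = 143.8 ft³/s
w_5 = (84.2 − 66.4)/2 = 8.9 ft; q_5 = 3.01 × 3.60 × 8.9 = 96.44 ft³/s
w_6 = (84.2 − 74.2)/2 = 5 ft; q_6 = 1.68 × 1.30 × 5 = 10.92 ft³/s
Q = Σ qᵢ = 1139 ft³/s

1140 ft³/s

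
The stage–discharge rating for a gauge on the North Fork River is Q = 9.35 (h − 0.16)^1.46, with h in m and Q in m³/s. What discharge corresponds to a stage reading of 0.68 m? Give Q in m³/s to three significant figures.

Q = 9.35 × (0.68 − 0.16)^1.46 = 9.35 × 0.52^1.46 = 3.599 m³/s

3.60 m³/s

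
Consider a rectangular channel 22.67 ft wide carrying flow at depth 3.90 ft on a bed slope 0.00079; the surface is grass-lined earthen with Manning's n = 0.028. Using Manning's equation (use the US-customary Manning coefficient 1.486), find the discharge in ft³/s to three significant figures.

A = b·y = 22.67 × 3.90 = 88.41 ft²
P = b + 2y = 22.67 + 2×3.90 = 30.47 ft
R = A/P = 88.41/30.47 = 2.902 ft
Q = (1.486/n)·A·R^(2/3)·S^(1/2) = (1.486/0.028) × 88.41 × 2.902^(2/3) × 0.00079^(1/2) = 268.3 ft³/s

268 ft³/s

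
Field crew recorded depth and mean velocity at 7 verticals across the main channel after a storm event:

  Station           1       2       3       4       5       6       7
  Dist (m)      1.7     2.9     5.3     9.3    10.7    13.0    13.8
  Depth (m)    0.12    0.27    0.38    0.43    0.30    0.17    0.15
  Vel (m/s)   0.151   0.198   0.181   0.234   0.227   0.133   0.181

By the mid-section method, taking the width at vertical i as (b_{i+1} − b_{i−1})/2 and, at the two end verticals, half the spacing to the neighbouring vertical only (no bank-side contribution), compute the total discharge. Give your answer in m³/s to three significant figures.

0.771 m³/s

w_1 = (2.9 − 1.7)/2 = 0.6 m; q_1 = 0.151 × 0.12 × 0.6 = 0.01087 m³/s
w_2 = (5.3 − 1.7)/2 = 1.8 m; q_2 = 0.198 × 0.27 × 1.8 = 0.09623 m³/s
w_3 = (9.3 − 2.9)/2 = 3.2 m; q_3 = 0.181 × 0.38 × 3.2 = 0.2201 m³/s
w_4 = (10.7 − 5.3)/2 = 2.7 m; q_4 = 0.234 × 0.43 × 2.7 = 0.2717 m³/s
w_5 = (13.0 − 9.3)/2 = 1.85 m; q_5 = 0.227 × 0.30 × 1.85 = 0.1260 m³/s
w_6 = (13.8 − 10.7)/2 = 1.55 m; q_6 = 0.133 × 0.17 × 1.55 = 0.03505 m³/s
w_7 = (13.8 − 13.0)/2 = 0.4 m; q_7 = 0.181 × 0.15 × 0.4 = 0.01086 m³/s
Q = Σ qᵢ = 0.7708 m³/s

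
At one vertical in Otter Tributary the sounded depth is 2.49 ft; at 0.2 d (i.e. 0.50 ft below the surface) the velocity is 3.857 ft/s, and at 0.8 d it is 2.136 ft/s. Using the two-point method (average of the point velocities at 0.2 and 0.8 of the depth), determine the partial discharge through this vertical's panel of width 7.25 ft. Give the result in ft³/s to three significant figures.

54.1 ft³/s

v̄ = (3.857 + 2.136) / 2 = 2.997 ft/s
q = v̄ × d × w = 2.997 × 2.49 × 7.25 = 54.09 ft³/s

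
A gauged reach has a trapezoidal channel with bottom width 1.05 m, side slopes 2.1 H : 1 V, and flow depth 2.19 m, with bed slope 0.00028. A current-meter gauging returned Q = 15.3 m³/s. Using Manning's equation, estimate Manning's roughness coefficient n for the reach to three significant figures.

A = (b + z·y)·y = (1.05 + 2.1×2.19)×2.19 = 12.37 m²
P = b + 2y√(1+z²) = 1.05 + 2×2.19×√(1+2.1²) = 11.24 m
R = A/P = 12.37/11.24 = 1.101 m
n = (1/Q)·A·R^(2/3)·S^(1/2) = (1/15.3) × 12.37 × 1.066 × 0.01673 = 0.01443

0.0144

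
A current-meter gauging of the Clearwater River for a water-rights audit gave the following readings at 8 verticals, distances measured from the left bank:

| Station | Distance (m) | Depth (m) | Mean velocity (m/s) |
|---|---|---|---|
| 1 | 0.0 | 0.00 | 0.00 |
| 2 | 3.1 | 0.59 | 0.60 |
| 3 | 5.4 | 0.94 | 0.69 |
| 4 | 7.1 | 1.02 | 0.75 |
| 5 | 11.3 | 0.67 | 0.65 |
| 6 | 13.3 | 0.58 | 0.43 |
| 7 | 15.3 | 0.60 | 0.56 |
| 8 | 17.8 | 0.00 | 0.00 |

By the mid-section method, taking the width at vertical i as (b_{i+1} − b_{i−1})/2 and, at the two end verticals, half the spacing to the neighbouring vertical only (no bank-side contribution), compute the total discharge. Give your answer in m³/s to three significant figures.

w_2 = (5.4 − 0.0)/2 = 2.7 m; q_2 = 0.60 × 0.59 × 2.7 = 0.9558 m³/s
w_3 = (7.1 − 3.1)/2 = 2 m; q_3 = 0.69 × 0.94 × 2 = 1.297 m³/s
w_4 = (11.3 − 5.4)/2 = 2.95 m; q_4 = 0.75 × 1.02 × 2.95 = 2.257 m³/s
w_5 = (13.3 − 7.1)/2 = 3.1 m; q_5 = 0.65 × 0.67 × 3.1 = 1.350 m³/s
w_6 = (15.3 − 11.3)/2 = 2 m; q_6 = 0.43 × 0.58 × 2 = 0.4988 m³/s
w_7 = (17.8 − 13.3)/2 = 2.25 m; q_7 = 0.56 × 0.60 × 2.25 = 0.7560 m³/s
Stations 1, 8 contribute zero (depth or velocity is 0).
Q = Σ qᵢ = 7.115 m³/s

7.11 m³/s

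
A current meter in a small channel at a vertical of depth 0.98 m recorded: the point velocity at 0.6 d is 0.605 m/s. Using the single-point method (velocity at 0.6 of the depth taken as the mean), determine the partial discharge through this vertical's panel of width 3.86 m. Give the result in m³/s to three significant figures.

v̄ = v₀.₆ = 0.605 m/s
q = v̄ × d × w = 0.6050 × 0.98 × 3.86 = 2.289 m³/s

2.29 m³/s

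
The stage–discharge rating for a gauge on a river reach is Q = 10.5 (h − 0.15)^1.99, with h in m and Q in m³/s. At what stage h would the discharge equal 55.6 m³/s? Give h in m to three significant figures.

2.46 m

h − h₀ = (Q/C)^(1/b) = (55.6/10.5)^(1/1.99) = 2.311 m
h = 0.15 + 2.311 = 2.461 m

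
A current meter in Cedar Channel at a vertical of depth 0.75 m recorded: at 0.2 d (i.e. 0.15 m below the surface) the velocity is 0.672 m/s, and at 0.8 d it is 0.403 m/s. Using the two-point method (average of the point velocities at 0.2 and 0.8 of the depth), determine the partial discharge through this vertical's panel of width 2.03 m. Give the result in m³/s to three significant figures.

v̄ = (0.672 + 0.403) / 2 = 0.5375 m/s
q = v̄ × d × w = 0.5375 × 0.75 × 2.03 = 0.8183 m³/s

0.818 m³/s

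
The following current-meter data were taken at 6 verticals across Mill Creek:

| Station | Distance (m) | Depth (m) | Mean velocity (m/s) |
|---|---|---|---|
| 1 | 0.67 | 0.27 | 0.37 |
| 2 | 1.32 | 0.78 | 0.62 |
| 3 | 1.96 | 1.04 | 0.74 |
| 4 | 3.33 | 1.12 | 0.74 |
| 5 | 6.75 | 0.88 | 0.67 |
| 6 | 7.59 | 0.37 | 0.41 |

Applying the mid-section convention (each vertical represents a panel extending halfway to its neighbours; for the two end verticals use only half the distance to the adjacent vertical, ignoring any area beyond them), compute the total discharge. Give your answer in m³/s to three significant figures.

w_1 = (1.32 − 0.67)/2 = 0.325 m; q_1 = 0.37 × 0.27 × 0.325 = 0.03247 m³/s
w_2 = (1.96 − 0.67)/2 = 0.645 m; q_2 = 0.62 × 0.78 × 0.645 = 0.3119 m³/s
w_3 = (3.33 − 1.32)/2 = 1.005 m; q_3 = 0.74 × 1.04 × 1.005 = 0.7734 m³/s
w_4 = (6.75 − 1.96)/2 = 2.395 m; q_4 = 0.74 × 1.12 × 2.395 = 1.985 m³/s
w_5 = (7.59 − 3.33)/2 = 2.13 m; q_5 = 0.67 × 0.88 × 2.13 = 1.256 m³/s
w_6 = (7.59 − 6.75)/2 = 0.42 m; q_6 = 0.41 × 0.37 × 0.42 = 0.06371 m³/s
Q = Σ qᵢ = 4.422 m³/s

4.42 m³/s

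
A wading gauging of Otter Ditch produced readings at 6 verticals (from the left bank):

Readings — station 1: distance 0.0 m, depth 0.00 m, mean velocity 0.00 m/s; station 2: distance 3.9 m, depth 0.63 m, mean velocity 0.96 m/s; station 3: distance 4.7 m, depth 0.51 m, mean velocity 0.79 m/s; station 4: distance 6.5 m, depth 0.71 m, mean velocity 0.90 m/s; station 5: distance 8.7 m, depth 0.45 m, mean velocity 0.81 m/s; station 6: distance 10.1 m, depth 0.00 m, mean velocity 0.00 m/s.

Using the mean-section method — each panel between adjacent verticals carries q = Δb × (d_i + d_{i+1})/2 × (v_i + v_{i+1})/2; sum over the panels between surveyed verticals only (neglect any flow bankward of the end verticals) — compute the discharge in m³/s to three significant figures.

3.14 m³/s

Panel 1-2: Δb = 3.9 m, d̄ = (0.00+0.63)/2 = 0.315, v̄ = (0.00+0.96)/2 = 0.48 → q = 3.9×0.315×0.48 = 0.5897 m³/s
Panel 2-3: Δb = 0.8 m, d̄ = (0.63+0.51)/2 = 0.57, v̄ = (0.96+0.79)/2 = 0.875 → q = 0.8×0.57×0.875 = 0.3990 m³/s
Panel 3-4: Δb = 1.8 m, d̄ = (0.51+0.71)/2 = 0.61, v̄ = (0.79+0.90)/2 = 0.845 → q = 1.8×0.61×0.845 = 0.9278 m³/s
Panel 4-5: Δb = 2.2 m, d̄ = (0.71+0.45)/2 = 0.58, v̄ = (0.90+0.81)/2 = 0.855 → q = 2.2×0.58×0.855 = 1.091 m³/s
Panel 5-6: Δb = 1.4 m, d̄ = (0.45+0.00)/2 = 0.225, v̄ = (0.81+0.00)/2 = 0.405 → q = 1.4×0.225×0.405 = 0.1276 m³/s
Q = Σ q = 3.135 m³/s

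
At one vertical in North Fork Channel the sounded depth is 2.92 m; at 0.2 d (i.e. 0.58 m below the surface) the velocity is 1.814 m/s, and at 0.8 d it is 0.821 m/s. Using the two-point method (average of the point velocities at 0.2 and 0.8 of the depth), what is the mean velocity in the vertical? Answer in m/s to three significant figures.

1.32 m/s

v̄ = (1.814 + 0.821) / 2 = 1.318 m/s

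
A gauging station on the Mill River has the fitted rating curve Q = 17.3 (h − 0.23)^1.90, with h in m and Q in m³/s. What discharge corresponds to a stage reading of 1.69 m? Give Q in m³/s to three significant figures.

Q = 17.3 × (1.69 − 0.23)^1.90 = 17.3 × 1.46^1.90 = 35.51 m³/s

35.5 m³/s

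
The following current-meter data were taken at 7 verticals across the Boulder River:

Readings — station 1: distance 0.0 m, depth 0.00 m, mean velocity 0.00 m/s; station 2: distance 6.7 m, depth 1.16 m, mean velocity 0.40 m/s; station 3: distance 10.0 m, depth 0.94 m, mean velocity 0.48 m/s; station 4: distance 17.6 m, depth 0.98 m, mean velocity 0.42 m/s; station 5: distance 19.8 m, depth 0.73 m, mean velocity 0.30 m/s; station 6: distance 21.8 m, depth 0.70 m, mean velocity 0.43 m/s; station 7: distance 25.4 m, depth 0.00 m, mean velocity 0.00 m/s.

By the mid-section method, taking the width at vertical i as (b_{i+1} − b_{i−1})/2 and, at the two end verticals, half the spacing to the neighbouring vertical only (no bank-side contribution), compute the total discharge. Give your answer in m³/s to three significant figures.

w_2 = (10.0 − 0.0)/2 = 5 m; q_2 = 0.40 × 1.16 × 5 = 2.320 m³/s
w_3 = (17.6 − 6.7)/2 = 5.45 m; q_3 = 0.48 × 0.94 × 5.45 = 2.459 m³/s
w_4 = (19.8 − 10.0)/2 = 4.9 m; q_4 = 0.42 × 0.98 × 4.9 = 2.017 m³/s
w_5 = (21.8 − 17.6)/2 = 2.1 m; q_5 = 0.30 × 0.73 × 2.1 = 0.4599 m³/s
w_6 = (25.4 − 19.8)/2 = 2.8 m; q_6 = 0.43 × 0.70 × 2.8 = 0.8428 m³/s
Stations 1, 7 contribute zero (depth or velocity is 0).
Q = Σ qᵢ = 8.099 m³/s

8.10 m³/s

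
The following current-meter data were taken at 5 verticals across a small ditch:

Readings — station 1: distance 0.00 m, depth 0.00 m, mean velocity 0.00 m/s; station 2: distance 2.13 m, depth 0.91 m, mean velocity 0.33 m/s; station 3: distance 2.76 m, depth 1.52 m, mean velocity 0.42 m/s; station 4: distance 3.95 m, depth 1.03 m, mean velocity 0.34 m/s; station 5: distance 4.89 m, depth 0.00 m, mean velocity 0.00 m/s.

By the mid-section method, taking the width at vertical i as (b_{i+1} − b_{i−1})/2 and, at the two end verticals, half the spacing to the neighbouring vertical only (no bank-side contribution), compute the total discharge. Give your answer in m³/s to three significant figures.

w_2 = (2.76 − 0.00)/2 = 1.38 m; q_2 = 0.33 × 0.91 × 1.38 = 0.4144 m³/s
w_3 = (3.95 − 2.13)/2 = 0.91 m; q_3 = 0.42 × 1.52 × 0.91 = 0.5809 m³/s
w_4 = (4.89 − 2.76)/2 = 1.065 m; q_4 = 0.34 × 1.03 × 1.065 = 0.3730 m³/s
Stations 1, 5 contribute zero (depth or velocity is 0).
Q = Σ qᵢ = 1.368 m³/s

1.37 m³/s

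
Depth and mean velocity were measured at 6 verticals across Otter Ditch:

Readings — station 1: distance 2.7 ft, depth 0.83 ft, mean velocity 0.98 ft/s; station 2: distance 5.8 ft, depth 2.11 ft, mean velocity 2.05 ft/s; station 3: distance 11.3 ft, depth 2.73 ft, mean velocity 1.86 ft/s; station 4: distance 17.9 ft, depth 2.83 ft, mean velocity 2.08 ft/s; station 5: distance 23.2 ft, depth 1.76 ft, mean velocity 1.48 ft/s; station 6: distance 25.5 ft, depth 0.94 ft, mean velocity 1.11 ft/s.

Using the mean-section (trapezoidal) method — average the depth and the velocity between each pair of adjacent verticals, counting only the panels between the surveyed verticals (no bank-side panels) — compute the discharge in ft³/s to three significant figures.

94.7 ft³/s

Panel 1-2: Δb = 3.1 ft, d̄ = (0.83+2.11)/2 = 1.47, v̄ = (0.98+2.05)/2 = 1.515 → q = 3.1×1.47×1.515 = 6.904 ft³/s
Panel 2-3: Δb = 5.5 ft, d̄ = (2.11+2.73)/2 = 2.42, v̄ = (2.05+1.86)/2 = 1.955 → q = 5.5×2.42×1.955 = 26.02 ft³/s
Panel 3-4: Δb = 6.6 ft, d̄ = (2.73+2.83)/2 = 2.78, v̄ = (1.86+2.08)/2 = 1.97 → q = 6.6×2.78×1.97 = 36.15 ft³/s
Panel 4-5: Δb = 5.3 ft, d̄ = (2.83+1.76)/2 = 2.295, v̄ = (2.08+1.48)/2 = 1.78 → q = 5.3×2.295×1.78 = 21.65 ft³/s
Panel 5-6: Δb = 2.3 ft, d̄ = (1.76+0.94)/2 = 1.35, v̄ = (1.48+1.11)/2 = 1.295 → q = 2.3×1.35×1.295 = 4.021 ft³/s
Q = Σ q = 94.74 ft³/s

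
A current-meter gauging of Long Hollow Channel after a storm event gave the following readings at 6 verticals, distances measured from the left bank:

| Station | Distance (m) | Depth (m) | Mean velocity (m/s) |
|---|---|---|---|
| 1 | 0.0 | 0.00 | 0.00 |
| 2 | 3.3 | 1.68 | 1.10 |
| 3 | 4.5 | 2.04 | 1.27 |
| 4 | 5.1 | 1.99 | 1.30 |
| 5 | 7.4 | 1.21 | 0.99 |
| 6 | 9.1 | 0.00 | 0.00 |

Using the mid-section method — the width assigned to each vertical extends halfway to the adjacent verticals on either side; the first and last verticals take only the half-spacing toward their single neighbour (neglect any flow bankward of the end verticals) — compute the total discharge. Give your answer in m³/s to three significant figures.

w_2 = (4.5 − 0.0)/2 = 2.25 m; q_2 = 1.10 × 1.68 × 2.25 = 4.158 m³/s
w_3 = (5.1 − 3.3)/2 = 0.9 m; q_3 = 1.27 × 2.04 × 0.9 = 2.332 m³/s
w_4 = (7.4 − 4.5)/2 = 1.45 m; q_4 = 1.30 × 1.99 × 1.45 = 3.751 m³/s
w_5 = (9.1 − 5.1)/2 = 2 m; q_5 = 0.99 × 1.21 × 2 = 2.396 m³/s
Stations 1, 6 contribute zero (depth or velocity is 0).
Q = Σ qᵢ = 12.64 m³/s

12.6 m³/s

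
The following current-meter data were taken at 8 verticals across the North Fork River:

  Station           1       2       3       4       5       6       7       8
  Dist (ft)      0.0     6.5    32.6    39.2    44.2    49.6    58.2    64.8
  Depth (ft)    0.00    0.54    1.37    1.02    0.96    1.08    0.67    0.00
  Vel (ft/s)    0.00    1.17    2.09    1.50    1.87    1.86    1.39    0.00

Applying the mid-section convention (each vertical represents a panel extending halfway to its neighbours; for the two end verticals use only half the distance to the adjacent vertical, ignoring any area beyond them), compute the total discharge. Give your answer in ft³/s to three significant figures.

w_2 = (32.6 − 0.0)/2 = 16.3 ft; q_2 = 1.17 × 0.54 × 16.3 = 10.30 ft³/s
w_3 = (39.2 − 6.5)/2 = 16.35 ft; q_3 = 2.09 × 1.37 × 16.35 = 46.81 ft³/s
w_4 = (44.2 − 32.6)/2 = 5.8 ft; q_4 = 1.50 × 1.02 × 5.8 = 8.874 ft³/s
w_5 = (49.6 − 39.2)/2 = 5.2 ft; q_5 = 1.87 × 0.96 × 5.2 = 9.335 ft³/s
w_6 = (58.2 − 44.2)/2 = 7 ft; q_6 = 1.86 × 1.08 × 7 = 14.06 ft³/s
w_7 = (64.8 − 49.6)/2 = 7.6 ft; q_7 = 1.39 × 0.67 × 7.6 = 7.078 ft³/s
Stations 1, 8 contribute zero (depth or velocity is 0).
Q = Σ qᵢ = 96.46 ft³/s

96.5 ft³/s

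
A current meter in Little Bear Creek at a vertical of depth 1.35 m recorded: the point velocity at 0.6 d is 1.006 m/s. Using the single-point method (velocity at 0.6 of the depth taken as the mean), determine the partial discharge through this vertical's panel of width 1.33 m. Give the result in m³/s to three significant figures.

v̄ = v₀.₆ = 1.006 m/s
q = v̄ × d × w = 1.006 × 1.35 × 1.33 = 1.806 m³/s

1.81 m³/s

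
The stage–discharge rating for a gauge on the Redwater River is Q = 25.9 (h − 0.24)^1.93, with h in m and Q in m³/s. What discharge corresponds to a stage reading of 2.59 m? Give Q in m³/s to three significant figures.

135 m³/s

Q = 25.9 × (2.59 − 0.24)^1.93 = 25.9 × 2.35^1.93 = 134.7 m³/s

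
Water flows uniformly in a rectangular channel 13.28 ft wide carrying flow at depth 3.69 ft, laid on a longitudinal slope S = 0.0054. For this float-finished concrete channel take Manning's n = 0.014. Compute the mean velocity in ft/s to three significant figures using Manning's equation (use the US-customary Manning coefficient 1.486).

A = b·y = 13.28 × 3.69 = 49.00 ft²
P = b + 2y = 13.28 + 2×3.69 = 20.66 ft
R = A/P = 49.00/20.66 = 2.372 ft
Q = (1.486/n)·A·R^(2/3)·S^(1/2) = (1.486/0.014) × 49.00 × 2.372^(2/3) × 0.0054^(1/2) = 679.8 ft³/s
V = Q/A = 679.8/49.00 = 13.87 ft/s

13.9 ft/s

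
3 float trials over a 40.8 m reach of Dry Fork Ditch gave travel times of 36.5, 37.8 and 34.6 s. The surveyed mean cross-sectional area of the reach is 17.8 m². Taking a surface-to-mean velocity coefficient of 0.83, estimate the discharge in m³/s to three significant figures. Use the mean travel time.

16.6 m³/s

t̄ = (36.5 + 37.8 + 34.6) / 3 = 36.3 s
v_surface = L / t̄ = 40.8 / 36.3 = 1.124 m/s
v_mean = 0.83 × 1.124 = 0.9329 m/s
Q = A × v_mean = 17.8 × 0.9329 = 16.61 m³/s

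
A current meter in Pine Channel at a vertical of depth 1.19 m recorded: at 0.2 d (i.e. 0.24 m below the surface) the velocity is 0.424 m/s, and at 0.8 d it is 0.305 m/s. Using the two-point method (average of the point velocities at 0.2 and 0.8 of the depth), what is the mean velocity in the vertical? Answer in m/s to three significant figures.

0.365 m/s

v̄ = (0.424 + 0.305) / 2 = 0.3645 m/s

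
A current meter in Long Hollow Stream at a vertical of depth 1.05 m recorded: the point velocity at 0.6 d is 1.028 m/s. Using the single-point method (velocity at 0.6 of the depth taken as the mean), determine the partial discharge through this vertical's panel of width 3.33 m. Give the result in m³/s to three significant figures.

v̄ = v₀.₆ = 1.028 m/s
q = v̄ × d × w = 1.028 × 1.05 × 3.33 = 3.594 m³/s

3.59 m³/s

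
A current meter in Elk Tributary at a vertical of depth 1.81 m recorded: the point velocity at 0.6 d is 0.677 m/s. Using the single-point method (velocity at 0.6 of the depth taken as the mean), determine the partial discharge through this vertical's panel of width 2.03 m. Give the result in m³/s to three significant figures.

v̄ = v₀.₆ = 0.677 m/s
q = v̄ × d × w = 0.6770 × 1.81 × 2.03 = 2.488 m³/s

2.49 m³/s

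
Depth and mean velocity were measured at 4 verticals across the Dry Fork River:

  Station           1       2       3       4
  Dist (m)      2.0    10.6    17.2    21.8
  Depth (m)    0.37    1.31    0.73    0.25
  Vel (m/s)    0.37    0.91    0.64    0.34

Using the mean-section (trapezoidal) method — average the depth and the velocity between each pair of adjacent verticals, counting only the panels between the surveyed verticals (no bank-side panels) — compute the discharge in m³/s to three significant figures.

10.9 m³/s

Panel 1-2: Δb = 8.6 m, d̄ = (0.37+1.31)/2 = 0.84, v̄ = (0.37+0.91)/2 = 0.64 → q = 8.6×0.84×0.64 = 4.623 m³/s
Panel 2-3: Δb = 6.6 m, d̄ = (1.31+0.73)/2 = 1.02, v̄ = (0.91+0.64)/2 = 0.775 → q = 6.6×1.02×0.775 = 5.217 m³/s
Panel 3-4: Δb = 4.6 m, d̄ = (0.73+0.25)/2 = 0.49, v̄ = (0.64+0.34)/2 = 0.49 → q = 4.6×0.49×0.49 = 1.104 m³/s
Q = Σ q = 10.95 m³/s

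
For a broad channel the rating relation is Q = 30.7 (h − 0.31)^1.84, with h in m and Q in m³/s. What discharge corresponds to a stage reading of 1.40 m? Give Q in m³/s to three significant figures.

Q = 30.7 × (1.40 − 0.31)^1.84 = 30.7 × 1.09^1.84 = 35.98 m³/s

36.0 m³/s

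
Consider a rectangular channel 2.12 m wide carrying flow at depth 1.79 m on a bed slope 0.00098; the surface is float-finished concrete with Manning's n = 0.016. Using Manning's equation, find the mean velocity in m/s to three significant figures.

A = b·y = 2.12 × 1.79 = 3.795 m²
P = b + 2y = 2.12 + 2×1.79 = 5.700 m
R = A/P = 3.795/5.700 = 0.6658 m
Q = (1/n)·A·R^(2/3)·S^(1/2) = (1/0.016) × 3.795 × 0.6658^(2/3) × 0.00098^(1/2) = 5.661 m³/s
V = Q/A = 5.661/3.795 = 1.492 m/s

1.49 m/s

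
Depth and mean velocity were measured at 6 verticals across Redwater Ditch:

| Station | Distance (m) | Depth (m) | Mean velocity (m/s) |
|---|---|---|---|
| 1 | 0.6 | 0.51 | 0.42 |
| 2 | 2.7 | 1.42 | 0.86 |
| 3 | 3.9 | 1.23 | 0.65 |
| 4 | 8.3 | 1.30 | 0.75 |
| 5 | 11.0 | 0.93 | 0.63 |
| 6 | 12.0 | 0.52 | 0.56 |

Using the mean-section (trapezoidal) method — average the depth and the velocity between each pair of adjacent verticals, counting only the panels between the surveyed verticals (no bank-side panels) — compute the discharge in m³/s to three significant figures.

Panel 1-2: Δb = 2.1 m, d̄ = (0.51+1.42)/2 = 0.965, v̄ = (0.42+0.86)/2 = 0.64 → q = 2.1×0.965×0.64 = 1.297 m³/s
Panel 2-3: Δb = 1.2 m, d̄ = (1.42+1.23)/2 = 1.325, v̄ = (0.86+0.65)/2 = 0.755 → q = 1.2×1.325×0.755 = 1.200 m³/s
Panel 3-4: Δb = 4.4 m, d̄ = (1.23+1.30)/2 = 1.265, v̄ = (0.65+0.75)/2 = 0.7 → q = 4.4×1.265×0.7 = 3.896 m³/s
Panel 4-5: Δb = 2.7 m, d̄ = (1.30+0.93)/2 = 1.115, v̄ = (0.75+0.63)/2 = 0.69 → q = 2.7×1.115×0.69 = 2.077 m³/s
Panel 5-6: Δb = 1 m, d̄ = (0.93+0.52)/2 = 0.725, v̄ = (0.63+0.56)/2 = 0.595 → q = 1×0.725×0.595 = 0.4314 m³/s
Q = Σ q = 8.902 m³/s

8.90 m³/s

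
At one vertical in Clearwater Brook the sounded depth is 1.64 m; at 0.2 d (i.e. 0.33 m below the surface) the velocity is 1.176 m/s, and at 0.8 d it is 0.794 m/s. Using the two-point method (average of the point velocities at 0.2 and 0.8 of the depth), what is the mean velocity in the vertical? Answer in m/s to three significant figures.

v̄ = (1.176 + 0.794) / 2 = 0.9850 m/s

0.985 m/s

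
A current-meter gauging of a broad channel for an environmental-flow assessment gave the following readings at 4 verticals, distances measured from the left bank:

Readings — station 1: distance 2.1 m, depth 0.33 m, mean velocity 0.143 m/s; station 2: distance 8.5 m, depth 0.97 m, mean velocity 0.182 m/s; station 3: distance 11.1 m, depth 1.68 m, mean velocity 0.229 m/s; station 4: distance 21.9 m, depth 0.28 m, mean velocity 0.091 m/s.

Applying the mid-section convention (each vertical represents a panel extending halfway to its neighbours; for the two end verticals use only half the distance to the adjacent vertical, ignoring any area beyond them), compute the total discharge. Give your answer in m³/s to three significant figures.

w_1 = (8.5 − 2.1)/2 = 3.2 m; q_1 = 0.143 × 0.33 × 3.2 = 0.1510 m³/s
w_2 = (11.1 − 2.1)/2 = 4.5 m; q_2 = 0.182 × 0.97 × 4.5 = 0.7944 m³/s
w_3 = (21.9 − 8.5)/2 = 6.7 m; q_3 = 0.229 × 1.68 × 6.7 = 2.578 m³/s
w_4 = (21.9 − 11.1)/2 = 5.4 m; q_4 = 0.091 × 0.28 × 5.4 = 0.1376 m³/s
Q = Σ qᵢ = 3.661 m³/s

3.66 m³/s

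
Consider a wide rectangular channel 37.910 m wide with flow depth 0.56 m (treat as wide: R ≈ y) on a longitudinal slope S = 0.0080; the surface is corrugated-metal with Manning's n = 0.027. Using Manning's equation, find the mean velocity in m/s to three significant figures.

A = b·y = 37.910 × 0.56 = 21.23 m²
Wide channel: R ≈ y = 0.56 m
Q = (1/n)·A·R^(2/3)·S^(1/2) = (1/0.027) × 21.23 × 0.5600^(2/3) × 0.0080^(1/2) = 47.78 m³/s
V = Q/A = 47.78/21.23 = 2.251 m/s

2.25 m/s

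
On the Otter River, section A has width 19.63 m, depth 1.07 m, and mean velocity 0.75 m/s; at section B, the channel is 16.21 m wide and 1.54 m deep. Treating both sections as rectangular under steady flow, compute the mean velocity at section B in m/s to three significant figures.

Q = A₁V₁ = (19.63×1.07) × 0.75 = 15.75 m³/s
A₂ = 16.21 × 1.54 = 24.96 m²
V₂ = Q/A₂ = 15.75/24.96 = 0.6310 m/s

0.631 m/s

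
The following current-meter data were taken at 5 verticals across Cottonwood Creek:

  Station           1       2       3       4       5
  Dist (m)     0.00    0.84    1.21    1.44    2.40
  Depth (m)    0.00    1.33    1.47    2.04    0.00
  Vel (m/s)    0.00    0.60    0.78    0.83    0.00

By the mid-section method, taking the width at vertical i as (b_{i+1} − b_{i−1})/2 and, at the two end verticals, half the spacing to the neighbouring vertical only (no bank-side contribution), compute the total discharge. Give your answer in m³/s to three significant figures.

w_2 = (1.21 − 0.00)/2 = 0.605 m; q_2 = 0.60 × 1.33 × 0.605 = 0.4828 m³/s
w_3 = (1.44 − 0.84)/2 = 0.3 m; q_3 = 0.78 × 1.47 × 0.3 = 0.3440 m³/s
w_4 = (2.40 − 1.21)/2 = 0.595 m; q_4 = 0.83 × 2.04 × 0.595 = 1.007 m³/s
Stations 1, 5 contribute zero (depth or velocity is 0).
Q = Σ qᵢ = 1.834 m³/s

1.83 m³/s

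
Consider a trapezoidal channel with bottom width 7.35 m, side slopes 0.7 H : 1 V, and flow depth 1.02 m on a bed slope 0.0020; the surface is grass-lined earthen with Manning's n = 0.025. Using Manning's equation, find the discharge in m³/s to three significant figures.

13.1 m³/s

A = (b + z·y)·y = (7.35 + 0.7×1.02)×1.02 = 8.225 m²
P = b + 2y√(1+z²) = 7.35 + 2×1.02×√(1+0.7²) = 9.840 m
R = A/P = 8.225/9.840 = 0.8359 m
Q = (1/n)·A·R^(2/3)·S^(1/2) = (1/0.025) × 8.225 × 0.8359^(2/3) × 0.0020^(1/2) = 13.06 m³/s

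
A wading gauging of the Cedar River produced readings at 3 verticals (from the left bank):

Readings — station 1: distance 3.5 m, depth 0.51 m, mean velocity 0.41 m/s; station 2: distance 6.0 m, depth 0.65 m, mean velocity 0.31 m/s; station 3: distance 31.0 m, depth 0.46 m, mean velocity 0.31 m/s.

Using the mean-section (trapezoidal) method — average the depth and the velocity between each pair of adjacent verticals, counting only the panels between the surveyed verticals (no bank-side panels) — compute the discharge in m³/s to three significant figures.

Panel 1-2: Δb = 2.5 m, d̄ = (0.51+0.65)/2 = 0.58, v̄ = (0.41+0.31)/2 = 0.36 → q = 2.5×0.58×0.36 = 0.5220 m³/s
Panel 2-3: Δb = 25 m, d̄ = (0.65+0.46)/2 = 0.555, v̄ = (0.31+0.31)/2 = 0.31 → q = 25×0.555×0.31 = 4.301 m³/s
Q = Σ q = 4.823 m³/s

4.82 m³/s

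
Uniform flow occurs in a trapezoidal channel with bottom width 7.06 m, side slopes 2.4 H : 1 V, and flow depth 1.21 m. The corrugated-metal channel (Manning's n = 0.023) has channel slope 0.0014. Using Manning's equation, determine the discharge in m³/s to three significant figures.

18.3 m³/s

A = (b + z·y)·y = (7.06 + 2.4×1.21)×1.21 = 12.06 m²
P = b + 2y√(1+z²) = 7.06 + 2×1.21×√(1+2.4²) = 13.35 m
R = A/P = 12.06/13.35 = 0.9030 m
Q = (1/n)·A·R^(2/3)·S^(1/2) = (1/0.023) × 12.06 × 0.9030^(2/3) × 0.0014^(1/2) = 18.32 m³/s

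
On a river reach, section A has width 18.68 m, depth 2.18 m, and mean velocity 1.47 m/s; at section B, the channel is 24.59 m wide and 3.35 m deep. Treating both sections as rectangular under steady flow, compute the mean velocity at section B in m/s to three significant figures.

0.727 m/s

Q = A₁V₁ = (18.68×2.18) × 1.47 = 59.86 m³/s
A₂ = 24.59 × 3.35 = 82.38 m²
V₂ = Q/A₂ = 59.86/82.38 = 0.7267 m/s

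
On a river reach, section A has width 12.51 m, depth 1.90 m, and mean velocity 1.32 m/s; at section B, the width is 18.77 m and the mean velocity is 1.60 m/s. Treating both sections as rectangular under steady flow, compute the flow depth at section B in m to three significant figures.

Q = A₁V₁ = (12.51×1.90) × 1.32 = 31.38 m³/s
d₂ = Q/(b₂ V₂) = 31.38/(18.77×1.60) = 1.045 m

1.04 m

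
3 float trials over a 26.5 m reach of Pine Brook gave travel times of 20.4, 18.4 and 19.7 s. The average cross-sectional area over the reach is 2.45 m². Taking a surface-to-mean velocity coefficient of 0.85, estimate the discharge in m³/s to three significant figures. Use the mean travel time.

2.83 m³/s

t̄ = (20.4 + 18.4 + 19.7) / 3 = 19.5 s
v_surface = L / t̄ = 26.5 / 19.5 = 1.359 m/s
v_mean = 0.85 × 1.359 = 1.155 m/s
Q = A × v_mean = 2.45 × 1.155 = 2.830 m³/s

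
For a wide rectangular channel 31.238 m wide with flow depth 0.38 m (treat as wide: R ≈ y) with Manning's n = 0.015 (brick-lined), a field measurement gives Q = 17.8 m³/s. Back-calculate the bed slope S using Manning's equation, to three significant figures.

A = b·y = 31.238 × 0.38 = 11.87 m²
Wide channel: R ≈ y = 0.38 m
S = (Q·n / (1·A·R^(2/3)))² = (17.8×0.015 / (1×11.87×0.5246))² = 0.001838

0.00184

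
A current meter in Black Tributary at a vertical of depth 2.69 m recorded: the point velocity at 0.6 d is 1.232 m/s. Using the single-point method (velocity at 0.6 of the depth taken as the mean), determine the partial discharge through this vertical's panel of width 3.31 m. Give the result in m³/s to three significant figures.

11.0 m³/s

v̄ = v₀.₆ = 1.232 m/s
q = v̄ × d × w = 1.232 × 2.69 × 3.31 = 10.97 m³/s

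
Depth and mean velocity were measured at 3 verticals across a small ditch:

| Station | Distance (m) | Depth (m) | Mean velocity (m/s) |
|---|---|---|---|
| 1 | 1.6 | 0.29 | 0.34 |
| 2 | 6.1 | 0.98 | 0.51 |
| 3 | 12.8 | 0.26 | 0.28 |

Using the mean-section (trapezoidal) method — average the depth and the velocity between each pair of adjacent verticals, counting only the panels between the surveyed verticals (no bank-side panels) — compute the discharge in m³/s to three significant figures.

Panel 1-2: Δb = 4.5 m, d̄ = (0.29+0.98)/2 = 0.635, v̄ = (0.34+0.51)/2 = 0.425 → q = 4.5×0.635×0.425 = 1.214 m³/s
Panel 2-3: Δb = 6.7 m, d̄ = (0.98+0.26)/2 = 0.62, v̄ = (0.51+0.28)/2 = 0.395 → q = 6.7×0.62×0.395 = 1.641 m³/s
Q = Σ q = 2.855 m³/s

2.86 m³/s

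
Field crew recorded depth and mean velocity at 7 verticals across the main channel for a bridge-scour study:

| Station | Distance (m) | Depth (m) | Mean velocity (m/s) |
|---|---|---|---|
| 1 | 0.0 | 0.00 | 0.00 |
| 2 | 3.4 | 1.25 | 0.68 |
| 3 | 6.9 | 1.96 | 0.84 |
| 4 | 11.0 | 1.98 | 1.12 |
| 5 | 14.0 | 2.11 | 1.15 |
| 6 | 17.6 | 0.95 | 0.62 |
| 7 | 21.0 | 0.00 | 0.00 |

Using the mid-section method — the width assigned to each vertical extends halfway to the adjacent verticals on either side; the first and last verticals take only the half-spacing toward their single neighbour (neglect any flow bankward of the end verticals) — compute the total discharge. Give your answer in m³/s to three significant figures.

w_2 = (6.9 − 0.0)/2 = 3.45 m; q_2 = 0.68 × 1.25 × 3.45 = 2.933 m³/s
w_3 = (11.0 − 3.4)/2 = 3.8 m; q_3 = 0.84 × 1.96 × 3.8 = 6.256 m³/s
w_4 = (14.0 − 6.9)/2 = 3.55 m; q_4 = 1.12 × 1.98 × 3.55 = 7.872 m³/s
w_5 = (17.6 − 11.0)/2 = 3.3 m; q_5 = 1.15 × 2.11 × 3.3 = 8.007 m³/s
w_6 = (21.0 − 14.0)/2 = 3.5 m; q_6 = 0.62 × 0.95 × 3.5 = 2.062 m³/s
Stations 1, 7 contribute zero (depth or velocity is 0).
Q = Σ qᵢ = 27.13 m³/s

27.1 m³/s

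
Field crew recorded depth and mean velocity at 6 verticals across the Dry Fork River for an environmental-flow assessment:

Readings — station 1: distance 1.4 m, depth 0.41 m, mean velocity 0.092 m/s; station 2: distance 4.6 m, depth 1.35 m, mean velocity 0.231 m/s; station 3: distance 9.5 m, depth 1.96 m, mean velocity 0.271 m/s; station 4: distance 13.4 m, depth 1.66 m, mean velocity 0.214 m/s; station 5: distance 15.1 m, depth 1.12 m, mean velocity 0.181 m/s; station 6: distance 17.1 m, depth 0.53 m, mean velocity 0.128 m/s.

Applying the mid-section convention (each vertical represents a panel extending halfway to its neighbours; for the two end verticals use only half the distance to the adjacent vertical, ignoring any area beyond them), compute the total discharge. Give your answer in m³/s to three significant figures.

w_1 = (4.6 − 1.4)/2 = 1.6 m; q_1 = 0.092 × 0.41 × 1.6 = 0.06035 m³/s
w_2 = (9.5 − 1.4)/2 = 4.05 m; q_2 = 0.231 × 1.35 × 4.05 = 1.263 m³/s
w_3 = (13.4 − 4.6)/2 = 4.4 m; q_3 = 0.271 × 1.96 × 4.4 = 2.337 m³/s
w_4 = (15.1 − 9.5)/2 = 2.8 m; q_4 = 0.214 × 1.66 × 2.8 = 0.9947 m³/s
w_5 = (17.1 − 13.4)/2 = 1.85 m; q_5 = 0.181 × 1.12 × 1.85 = 0.3750 m³/s
w_6 = (17.1 − 15.1)/2 = 1 m; q_6 = 0.128 × 0.53 × 1 = 0.06784 m³/s
Q = Σ qᵢ = 5.098 m³/s

5.10 m³/s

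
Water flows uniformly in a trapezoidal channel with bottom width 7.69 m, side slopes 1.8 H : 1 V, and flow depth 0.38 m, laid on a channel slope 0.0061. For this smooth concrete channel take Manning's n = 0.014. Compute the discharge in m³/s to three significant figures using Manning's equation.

A = (b + z·y)·y = (7.69 + 1.8×0.38)×0.38 = 3.182 m²
P = b + 2y√(1+z²) = 7.69 + 2×0.38×√(1+1.8²) = 9.255 m
R = A/P = 3.182/9.255 = 0.3438 m
Q = (1/n)·A·R^(2/3)·S^(1/2) = (1/0.014) × 3.182 × 0.3438^(2/3) × 0.0061^(1/2) = 8.713 m³/s

8.71 m³/s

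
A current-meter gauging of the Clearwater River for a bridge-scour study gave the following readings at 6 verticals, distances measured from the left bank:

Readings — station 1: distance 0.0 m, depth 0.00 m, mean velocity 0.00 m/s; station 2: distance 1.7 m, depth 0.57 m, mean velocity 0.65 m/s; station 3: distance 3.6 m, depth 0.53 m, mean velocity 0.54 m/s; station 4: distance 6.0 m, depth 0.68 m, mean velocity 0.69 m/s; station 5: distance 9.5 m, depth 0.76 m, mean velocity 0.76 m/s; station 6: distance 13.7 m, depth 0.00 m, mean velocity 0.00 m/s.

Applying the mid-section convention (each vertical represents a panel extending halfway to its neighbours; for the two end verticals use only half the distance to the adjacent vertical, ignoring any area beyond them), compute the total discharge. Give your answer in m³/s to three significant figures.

4.89 m³/s

w_2 = (3.6 − 0.0)/2 = 1.8 m; q_2 = 0.65 × 0.57 × 1.8 = 0.6669 m³/s
w_3 = (6.0 − 1.7)/2 = 2.15 m; q_3 = 0.54 × 0.53 × 2.15 = 0.6153 m³/s
w_4 = (9.5 − 3.6)/2 = 2.95 m; q_4 = 0.69 × 0.68 × 2.95 = 1.384 m³/s
w_5 = (13.7 − 6.0)/2 = 3.85 m; q_5 = 0.76 × 0.76 × 3.85 = 2.224 m³/s
Stations 1, 6 contribute zero (depth or velocity is 0).
Q = Σ qᵢ = 4.890 m³/s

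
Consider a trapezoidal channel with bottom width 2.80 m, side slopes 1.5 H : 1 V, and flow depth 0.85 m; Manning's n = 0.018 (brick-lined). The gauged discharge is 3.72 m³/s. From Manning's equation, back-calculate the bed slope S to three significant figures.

A = (b + z·y)·y = (2.80 + 1.5×0.85)×0.85 = 3.464 m²
P = b + 2y√(1+z²) = 2.80 + 2×0.85×√(1+1.5²) = 5.865 m
R = A/P = 3.464/5.865 = 0.5906 m
S = (Q·n / (1·A·R^(2/3)))² = (3.72×0.018 / (1×3.464×0.7039))² = 0.0007542

0.000754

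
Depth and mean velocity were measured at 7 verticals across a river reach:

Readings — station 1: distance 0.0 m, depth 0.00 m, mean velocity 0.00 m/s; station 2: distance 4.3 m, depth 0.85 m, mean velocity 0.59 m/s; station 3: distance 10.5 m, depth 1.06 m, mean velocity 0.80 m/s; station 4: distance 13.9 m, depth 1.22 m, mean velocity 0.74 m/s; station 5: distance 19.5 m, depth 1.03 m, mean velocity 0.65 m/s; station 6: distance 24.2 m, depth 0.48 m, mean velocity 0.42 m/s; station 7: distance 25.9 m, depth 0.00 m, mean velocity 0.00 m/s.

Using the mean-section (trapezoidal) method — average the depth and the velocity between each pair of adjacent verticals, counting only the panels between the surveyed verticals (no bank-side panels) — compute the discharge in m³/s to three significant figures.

Panel 1-2: Δb = 4.3 m, d̄ = (0.00+0.85)/2 = 0.425, v̄ = (0.00+0.59)/2 = 0.295 → q = 4.3×0.425×0.295 = 0.5391 m³/s
Panel 2-3: Δb = 6.2 m, d̄ = (0.85+1.06)/2 = 0.955, v̄ = (0.59+0.80)/2 = 0.695 → q = 6.2×0.955×0.695 = 4.115 m³/s
Panel 3-4: Δb = 3.4 m, d̄ = (1.06+1.22)/2 = 1.14, v̄ = (0.80+0.74)/2 = 0.77 → q = 3.4×1.14×0.77 = 2.985 m³/s
Panel 4-5: Δb = 5.6 m, d̄ = (1.22+1.03)/2 = 1.125, v̄ = (0.74+0.65)/2 = 0.695 → q = 5.6×1.125×0.695 = 4.379 m³/s
Panel 5-6: Δb = 4.7 m, d̄ = (1.03+0.48)/2 = 0.755, v̄ = (0.65+0.42)/2 = 0.535 → q = 4.7×0.755×0.535 = 1.898 m³/s
Panel 6-7: Δb = 1.7 m, d̄ = (0.48+0.00)/2 = 0.24, v̄ = (0.42+0.00)/2 = 0.21 → q = 1.7×0.24×0.21 = 0.08568 m³/s
Q = Σ q = 14.00 m³/s

14.0 m³/s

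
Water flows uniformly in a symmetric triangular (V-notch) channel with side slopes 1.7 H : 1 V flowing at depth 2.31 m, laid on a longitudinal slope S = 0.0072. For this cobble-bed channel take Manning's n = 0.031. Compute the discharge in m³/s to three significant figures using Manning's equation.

A = z·y² = 1.7×2.31² = 9.071 m²
P = 2y√(1+z²) = 2×2.31×√(1+1.7²) = 9.112 m
R = A/P = 9.071/9.112 = 0.9955 m
Q = (1/n)·A·R^(2/3)·S^(1/2) = (1/0.031) × 9.071 × 0.9955^(2/3) × 0.0072^(1/2) = 24.76 m³/s

24.8 m³/s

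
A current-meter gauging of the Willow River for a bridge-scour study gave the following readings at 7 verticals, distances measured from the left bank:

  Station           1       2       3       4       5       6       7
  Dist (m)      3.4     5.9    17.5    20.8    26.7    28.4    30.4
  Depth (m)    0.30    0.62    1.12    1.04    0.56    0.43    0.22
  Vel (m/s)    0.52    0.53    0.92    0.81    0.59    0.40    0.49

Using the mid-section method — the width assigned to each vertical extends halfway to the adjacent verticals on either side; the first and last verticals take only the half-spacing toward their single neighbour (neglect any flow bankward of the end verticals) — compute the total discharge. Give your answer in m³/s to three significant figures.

15.7 m³/s

w_1 = (5.9 − 3.4)/2 = 1.25 m; q_1 = 0.52 × 0.30 × 1.25 = 0.1950 m³/s
w_2 = (17.5 − 3.4)/2 = 7.05 m; q_2 = 0.53 × 0.62 × 7.05 = 2.317 m³/s
w_3 = (20.8 − 5.9)/2 = 7.45 m; q_3 = 0.92 × 1.12 × 7.45 = 7.676 m³/s
w_4 = (26.7 − 17.5)/2 = 4.6 m; q_4 = 0.81 × 1.04 × 4.6 = 3.875 m³/s
w_5 = (28.4 − 20.8)/2 = 3.8 m; q_5 = 0.59 × 0.56 × 3.8 = 1.256 m³/s
w_6 = (30.4 − 26.7)/2 = 1.85 m; q_6 = 0.40 × 0.43 × 1.85 = 0.3182 m³/s
w_7 = (30.4 − 28.4)/2 = 1 m; q_7 = 0.49 × 0.22 × 1 = 0.1078 m³/s
Q = Σ qᵢ = 15.74 m³/s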